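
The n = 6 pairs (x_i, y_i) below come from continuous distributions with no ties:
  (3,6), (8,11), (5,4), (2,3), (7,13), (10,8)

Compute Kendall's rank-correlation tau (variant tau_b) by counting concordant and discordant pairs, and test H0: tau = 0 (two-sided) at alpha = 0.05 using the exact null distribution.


Step 1: Enumerate the 15 unordered pairs (i,j) with i<j and classify each by sign(x_j-x_i) * sign(y_j-y_i).
  (1,2):dx=+5,dy=+5->C; (1,3):dx=+2,dy=-2->D; (1,4):dx=-1,dy=-3->C; (1,5):dx=+4,dy=+7->C
  (1,6):dx=+7,dy=+2->C; (2,3):dx=-3,dy=-7->C; (2,4):dx=-6,dy=-8->C; (2,5):dx=-1,dy=+2->D
  (2,6):dx=+2,dy=-3->D; (3,4):dx=-3,dy=-1->C; (3,5):dx=+2,dy=+9->C; (3,6):dx=+5,dy=+4->C
  (4,5):dx=+5,dy=+10->C; (4,6):dx=+8,dy=+5->C; (5,6):dx=+3,dy=-5->D
Step 2: C = 11, D = 4, total pairs = 15.
Step 3: tau = (C - D)/(n(n-1)/2) = (11 - 4)/15 = 0.466667.
Step 4: Exact two-sided p-value (enumerate n! = 720 permutations of y under H0): p = 0.272222.
Step 5: alpha = 0.05. fail to reject H0.

tau_b = 0.4667 (C=11, D=4), p = 0.272222, fail to reject H0.


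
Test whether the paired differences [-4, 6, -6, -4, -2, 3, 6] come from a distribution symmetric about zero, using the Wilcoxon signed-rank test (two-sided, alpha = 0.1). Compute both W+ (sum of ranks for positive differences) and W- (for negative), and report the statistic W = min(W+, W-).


Step 1: Drop any zero differences (none here) and take |d_i|.
|d| = [4, 6, 6, 4, 2, 3, 6]
Step 2: Midrank |d_i| (ties get averaged ranks).
ranks: |4|->3.5, |6|->6, |6|->6, |4|->3.5, |2|->1, |3|->2, |6|->6
Step 3: Attach original signs; sum ranks with positive sign and with negative sign.
W+ = 6 + 2 + 6 = 14
W- = 3.5 + 6 + 3.5 + 1 = 14
(Check: W+ + W- = 28 should equal n(n+1)/2 = 28.)
Step 4: Test statistic W = min(W+, W-) = 14.
Step 5: Ties in |d|, so use the tie-corrected normal approximation.
        E[W] = n(n+1)/4 = 7*8/4 = 14.
        Tie groups: |d|=4 (t=2), |d|=6 (t=3); sum(t^3 - t) = 30.
        Var[W] = n(n+1)(2n+1)/24 - sum(t^3-t)/48 = 840/24 - 30/48 = 34.375.
        z = (W - E[W]) / sqrt(Var[W]) = (14 - 14) / 5.8630 = 0.0000.
        Two-sided p = 2*Phi(z) = 1.000000.
Step 6: alpha = 0.1. fail to reject H0.

W+ = 14, W- = 14, W = min = 14, p = 1.000000, fail to reject H0.


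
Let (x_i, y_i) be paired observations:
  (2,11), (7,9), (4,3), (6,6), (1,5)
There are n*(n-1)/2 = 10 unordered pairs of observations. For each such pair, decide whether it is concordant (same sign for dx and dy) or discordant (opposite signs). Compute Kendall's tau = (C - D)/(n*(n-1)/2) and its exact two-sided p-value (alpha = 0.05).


Step 1: Enumerate the 10 unordered pairs (i,j) with i<j and classify each by sign(x_j-x_i) * sign(y_j-y_i).
  (1,2):dx=+5,dy=-2->D; (1,3):dx=+2,dy=-8->D; (1,4):dx=+4,dy=-5->D; (1,5):dx=-1,dy=-6->C
  (2,3):dx=-3,dy=-6->C; (2,4):dx=-1,dy=-3->C; (2,5):dx=-6,dy=-4->C; (3,4):dx=+2,dy=+3->C
  (3,5):dx=-3,dy=+2->D; (4,5):dx=-5,dy=-1->C
Step 2: C = 6, D = 4, total pairs = 10.
Step 3: tau = (C - D)/(n(n-1)/2) = (6 - 4)/10 = 0.200000.
Step 4: Exact two-sided p-value (enumerate n! = 120 permutations of y under H0): p = 0.816667.
Step 5: alpha = 0.05. fail to reject H0.

tau_b = 0.2000 (C=6, D=4), p = 0.816667, fail to reject H0.


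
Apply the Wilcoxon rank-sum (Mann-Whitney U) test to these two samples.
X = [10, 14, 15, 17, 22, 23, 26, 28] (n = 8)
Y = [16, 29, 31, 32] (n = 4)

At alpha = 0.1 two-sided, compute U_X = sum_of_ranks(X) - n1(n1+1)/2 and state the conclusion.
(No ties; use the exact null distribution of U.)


Step 1: Combine and sort all 12 observations; assign midranks.
sorted (value, group): (10,X), (14,X), (15,X), (16,Y), (17,X), (22,X), (23,X), (26,X), (28,X), (29,Y), (31,Y), (32,Y)
ranks: 10->1, 14->2, 15->3, 16->4, 17->5, 22->6, 23->7, 26->8, 28->9, 29->10, 31->11, 32->12
Step 2: Rank sum for X: R1 = 1 + 2 + 3 + 5 + 6 + 7 + 8 + 9 = 41.
Step 3: U_X = R1 - n1(n1+1)/2 = 41 - 8*9/2 = 41 - 36 = 5.
       U_Y = n1*n2 - U_X = 32 - 5 = 27.
Step 4: No ties, so the exact null distribution of U (based on enumerating the C(12,8) = 495 equally likely rank assignments) gives the two-sided p-value.
Step 5: p-value = 0.072727; compare to alpha = 0.1. reject H0.

U_X = 5, p = 0.072727, reject H0 at alpha = 0.1.


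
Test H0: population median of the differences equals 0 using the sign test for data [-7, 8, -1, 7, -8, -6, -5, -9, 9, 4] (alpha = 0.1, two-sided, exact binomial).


Step 1: Discard zero differences. Original n = 10; n_eff = number of nonzero differences = 10.
Nonzero differences (with sign): -7, +8, -1, +7, -8, -6, -5, -9, +9, +4
Step 2: Count signs: positive = 4, negative = 6.
Step 3: Under H0: P(positive) = 0.5, so the number of positives S ~ Bin(10, 0.5).
Step 4: Two-sided exact p-value = sum of Bin(10,0.5) probabilities at or below the observed probability = 0.753906.
Step 5: alpha = 0.1. fail to reject H0.

n_eff = 10, pos = 4, neg = 6, p = 0.753906, fail to reject H0.


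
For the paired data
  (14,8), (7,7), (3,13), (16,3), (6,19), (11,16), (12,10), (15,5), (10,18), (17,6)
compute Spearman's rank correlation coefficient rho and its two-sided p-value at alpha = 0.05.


Step 1: Rank x and y separately (midranks; no ties here).
rank(x): 14->7, 7->3, 3->1, 16->9, 6->2, 11->5, 12->6, 15->8, 10->4, 17->10
rank(y): 8->5, 7->4, 13->7, 3->1, 19->10, 16->8, 10->6, 5->2, 18->9, 6->3
Step 2: d_i = R_x(i) - R_y(i); compute d_i^2.
  (7-5)^2=4, (3-4)^2=1, (1-7)^2=36, (9-1)^2=64, (2-10)^2=64, (5-8)^2=9, (6-6)^2=0, (8-2)^2=36, (4-9)^2=25, (10-3)^2=49
sum(d^2) = 288.
Step 3: rho = 1 - 6*288 / (10*(10^2 - 1)) = 1 - 1728/990 = -0.745455.
Step 4: Under H0, t = rho * sqrt((n-2)/(1-rho^2)) = -3.1632 ~ t(8).
Step 5: Two-sided p-value from the t-distribution with 8 df = 0.013330.
Step 6: alpha = 0.05. reject H0.

rho = -0.7455, p = 0.013330, reject H0 at alpha = 0.05.


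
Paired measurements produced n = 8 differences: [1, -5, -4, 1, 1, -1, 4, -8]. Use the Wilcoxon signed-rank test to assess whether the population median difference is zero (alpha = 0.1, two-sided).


Step 1: Drop any zero differences (none here) and take |d_i|.
|d| = [1, 5, 4, 1, 1, 1, 4, 8]
Step 2: Midrank |d_i| (ties get averaged ranks).
ranks: |1|->2.5, |5|->7, |4|->5.5, |1|->2.5, |1|->2.5, |1|->2.5, |4|->5.5, |8|->8
Step 3: Attach original signs; sum ranks with positive sign and with negative sign.
W+ = 2.5 + 2.5 + 2.5 + 5.5 = 13
W- = 7 + 5.5 + 2.5 + 8 = 23
(Check: W+ + W- = 36 should equal n(n+1)/2 = 36.)
Step 4: Test statistic W = min(W+, W-) = 13.
Step 5: Ties in |d|, so use the tie-corrected normal approximation.
        E[W] = n(n+1)/4 = 8*9/4 = 18.
        Tie groups: |d|=1 (t=4), |d|=4 (t=2); sum(t^3 - t) = 66.
        Var[W] = n(n+1)(2n+1)/24 - sum(t^3-t)/48 = 1224/24 - 66/48 = 49.625.
        z = (W - E[W]) / sqrt(Var[W]) = (13 - 18) / 7.0445 = -0.7098.
        Two-sided p = 2*Phi(z) = 0.477845.
Step 6: alpha = 0.1. fail to reject H0.

W+ = 13, W- = 23, W = min = 13, p = 0.477845, fail to reject H0.


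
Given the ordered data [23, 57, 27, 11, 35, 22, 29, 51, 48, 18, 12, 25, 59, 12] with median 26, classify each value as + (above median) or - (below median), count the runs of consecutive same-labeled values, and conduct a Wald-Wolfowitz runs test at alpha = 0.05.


Step 1: Compute median = 26; label A = above, B = below.
Labels in order: BAABABAAABBBAB  (n_A = 7, n_B = 7)
Step 2: Count runs R = 9.
Step 3: Under H0 (random ordering), E[R] = 2*n_A*n_B/(n_A+n_B) + 1 = 2*7*7/14 + 1 = 8.0000.
        Var[R] = 2*n_A*n_B*(2*n_A*n_B - n_A - n_B) / ((n_A+n_B)^2 * (n_A+n_B-1)) = 8232/2548 = 3.2308.
        SD[R] = 1.7974.
Step 4: Continuity-corrected z = (R - 0.5 - E[R]) / SD[R] = (9 - 0.5 - 8.0000) / 1.7974 = 0.2782.
Step 5: Two-sided p-value via normal approximation = 2*(1 - Phi(|z|)) = 0.780879.
Step 6: alpha = 0.05. fail to reject H0.

R = 9, z = 0.2782, p = 0.780879, fail to reject H0.


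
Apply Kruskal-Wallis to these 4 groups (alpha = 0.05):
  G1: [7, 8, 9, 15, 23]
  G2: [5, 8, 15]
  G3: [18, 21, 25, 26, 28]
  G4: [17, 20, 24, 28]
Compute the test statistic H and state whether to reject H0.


Step 1: Combine all N = 17 observations and assign midranks.
sorted (value, group, rank): (5,G2,1), (7,G1,2), (8,G1,3.5), (8,G2,3.5), (9,G1,5), (15,G1,6.5), (15,G2,6.5), (17,G4,8), (18,G3,9), (20,G4,10), (21,G3,11), (23,G1,12), (24,G4,13), (25,G3,14), (26,G3,15), (28,G3,16.5), (28,G4,16.5)
Step 2: Sum ranks within each group.
R_1 = 29 (n_1 = 5)
R_2 = 11 (n_2 = 3)
R_3 = 65.5 (n_3 = 5)
R_4 = 47.5 (n_4 = 4)
Step 3: H = 12/(N(N+1)) * sum(R_i^2/n_i) - 3(N+1)
     = 12/(17*18) * (29^2/5 + 11^2/3 + 65.5^2/5 + 47.5^2/4) - 3*18
     = 0.039216 * 1630.65 - 54
     = 9.946895.
Step 4: Ties present; correction factor C = 1 - 18/(17^3 - 17) = 0.996324. Corrected H = 9.946895 / 0.996324 = 9.983600.
Step 5: Under H0, H ~ chi^2(3); p-value = 0.018706.
Step 6: alpha = 0.05. reject H0.

H = 9.9836, df = 3, p = 0.018706, reject H0.


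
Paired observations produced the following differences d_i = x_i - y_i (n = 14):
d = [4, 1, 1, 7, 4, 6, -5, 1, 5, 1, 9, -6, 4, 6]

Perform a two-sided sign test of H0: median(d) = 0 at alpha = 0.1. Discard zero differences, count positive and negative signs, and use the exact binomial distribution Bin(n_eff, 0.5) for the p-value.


Step 1: Discard zero differences. Original n = 14; n_eff = number of nonzero differences = 14.
Nonzero differences (with sign): +4, +1, +1, +7, +4, +6, -5, +1, +5, +1, +9, -6, +4, +6
Step 2: Count signs: positive = 12, negative = 2.
Step 3: Under H0: P(positive) = 0.5, so the number of positives S ~ Bin(14, 0.5).
Step 4: Two-sided exact p-value = sum of Bin(14,0.5) probabilities at or below the observed probability = 0.012939.
Step 5: alpha = 0.1. reject H0.

n_eff = 14, pos = 12, neg = 2, p = 0.012939, reject H0.


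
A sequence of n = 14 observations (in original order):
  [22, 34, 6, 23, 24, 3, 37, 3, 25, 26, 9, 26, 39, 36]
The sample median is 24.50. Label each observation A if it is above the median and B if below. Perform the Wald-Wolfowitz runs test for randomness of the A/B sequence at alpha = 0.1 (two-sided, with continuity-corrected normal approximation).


Step 1: Compute median = 24.50; label A = above, B = below.
Labels in order: BABBBBABAABAAA  (n_A = 7, n_B = 7)
Step 2: Count runs R = 8.
Step 3: Under H0 (random ordering), E[R] = 2*n_A*n_B/(n_A+n_B) + 1 = 2*7*7/14 + 1 = 8.0000.
        Var[R] = 2*n_A*n_B*(2*n_A*n_B - n_A - n_B) / ((n_A+n_B)^2 * (n_A+n_B-1)) = 8232/2548 = 3.2308.
        SD[R] = 1.7974.
Step 4: R = E[R], so z = 0 with no continuity correction.
Step 5: Two-sided p-value via normal approximation = 2*(1 - Phi(|z|)) = 1.000000.
Step 6: alpha = 0.1. fail to reject H0.

R = 8, z = 0.0000, p = 1.000000, fail to reject H0.


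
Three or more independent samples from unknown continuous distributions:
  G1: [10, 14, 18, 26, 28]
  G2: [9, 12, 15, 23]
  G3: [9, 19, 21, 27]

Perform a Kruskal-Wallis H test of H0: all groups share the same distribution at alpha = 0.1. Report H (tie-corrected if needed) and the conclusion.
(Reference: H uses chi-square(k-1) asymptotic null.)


Step 1: Combine all N = 13 observations and assign midranks.
sorted (value, group, rank): (9,G2,1.5), (9,G3,1.5), (10,G1,3), (12,G2,4), (14,G1,5), (15,G2,6), (18,G1,7), (19,G3,8), (21,G3,9), (23,G2,10), (26,G1,11), (27,G3,12), (28,G1,13)
Step 2: Sum ranks within each group.
R_1 = 39 (n_1 = 5)
R_2 = 21.5 (n_2 = 4)
R_3 = 30.5 (n_3 = 4)
Step 3: H = 12/(N(N+1)) * sum(R_i^2/n_i) - 3(N+1)
     = 12/(13*14) * (39^2/5 + 21.5^2/4 + 30.5^2/4) - 3*14
     = 0.065934 * 652.325 - 42
     = 1.010440.
Step 4: Ties present; correction factor C = 1 - 6/(13^3 - 13) = 0.997253. Corrected H = 1.010440 / 0.997253 = 1.013223.
Step 5: Under H0, H ~ chi^2(2); p-value = 0.602534.
Step 6: alpha = 0.1. fail to reject H0.

H = 1.0132, df = 2, p = 0.602534, fail to reject H0.


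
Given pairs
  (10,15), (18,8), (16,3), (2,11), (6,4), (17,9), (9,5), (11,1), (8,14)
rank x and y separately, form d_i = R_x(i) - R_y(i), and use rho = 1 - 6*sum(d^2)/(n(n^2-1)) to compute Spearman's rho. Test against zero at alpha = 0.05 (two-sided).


Step 1: Rank x and y separately (midranks; no ties here).
rank(x): 10->5, 18->9, 16->7, 2->1, 6->2, 17->8, 9->4, 11->6, 8->3
rank(y): 15->9, 8->5, 3->2, 11->7, 4->3, 9->6, 5->4, 1->1, 14->8
Step 2: d_i = R_x(i) - R_y(i); compute d_i^2.
  (5-9)^2=16, (9-5)^2=16, (7-2)^2=25, (1-7)^2=36, (2-3)^2=1, (8-6)^2=4, (4-4)^2=0, (6-1)^2=25, (3-8)^2=25
sum(d^2) = 148.
Step 3: rho = 1 - 6*148 / (9*(9^2 - 1)) = 1 - 888/720 = -0.233333.
Step 4: Under H0, t = rho * sqrt((n-2)/(1-rho^2)) = -0.6349 ~ t(7).
Step 5: Two-sided p-value from the t-distribution with 7 df = 0.545699.
Step 6: alpha = 0.05. fail to reject H0.

rho = -0.2333, p = 0.545699, fail to reject H0 at alpha = 0.05.


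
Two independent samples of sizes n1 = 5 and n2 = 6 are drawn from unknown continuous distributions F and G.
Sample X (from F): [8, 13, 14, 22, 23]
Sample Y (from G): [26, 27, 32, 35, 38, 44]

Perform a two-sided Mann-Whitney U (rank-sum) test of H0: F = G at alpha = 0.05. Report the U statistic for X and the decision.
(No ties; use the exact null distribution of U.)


Step 1: Combine and sort all 11 observations; assign midranks.
sorted (value, group): (8,X), (13,X), (14,X), (22,X), (23,X), (26,Y), (27,Y), (32,Y), (35,Y), (38,Y), (44,Y)
ranks: 8->1, 13->2, 14->3, 22->4, 23->5, 26->6, 27->7, 32->8, 35->9, 38->10, 44->11
Step 2: Rank sum for X: R1 = 1 + 2 + 3 + 4 + 5 = 15.
Step 3: U_X = R1 - n1(n1+1)/2 = 15 - 5*6/2 = 15 - 15 = 0.
       U_Y = n1*n2 - U_X = 30 - 0 = 30.
Step 4: No ties, so the exact null distribution of U (based on enumerating the C(11,5) = 462 equally likely rank assignments) gives the two-sided p-value.
Step 5: p-value = 0.004329; compare to alpha = 0.05. reject H0.

U_X = 0, p = 0.004329, reject H0 at alpha = 0.05.


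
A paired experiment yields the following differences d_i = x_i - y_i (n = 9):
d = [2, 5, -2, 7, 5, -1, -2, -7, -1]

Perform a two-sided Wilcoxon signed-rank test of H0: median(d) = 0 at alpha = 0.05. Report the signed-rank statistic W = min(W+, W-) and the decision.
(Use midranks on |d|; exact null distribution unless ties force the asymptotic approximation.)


Step 1: Drop any zero differences (none here) and take |d_i|.
|d| = [2, 5, 2, 7, 5, 1, 2, 7, 1]
Step 2: Midrank |d_i| (ties get averaged ranks).
ranks: |2|->4, |5|->6.5, |2|->4, |7|->8.5, |5|->6.5, |1|->1.5, |2|->4, |7|->8.5, |1|->1.5
Step 3: Attach original signs; sum ranks with positive sign and with negative sign.
W+ = 4 + 6.5 + 8.5 + 6.5 = 25.5
W- = 4 + 1.5 + 4 + 8.5 + 1.5 = 19.5
(Check: W+ + W- = 45 should equal n(n+1)/2 = 45.)
Step 4: Test statistic W = min(W+, W-) = 19.5.
Step 5: Ties in |d|, so use the tie-corrected normal approximation.
        E[W] = n(n+1)/4 = 9*10/4 = 22.5.
        Tie groups: |d|=1 (t=2), |d|=2 (t=3), |d|=5 (t=2), |d|=7 (t=2); sum(t^3 - t) = 42.
        Var[W] = n(n+1)(2n+1)/24 - sum(t^3-t)/48 = 1710/24 - 42/48 = 70.375.
        z = (W - E[W]) / sqrt(Var[W]) = (19.5 - 22.5) / 8.3890 = -0.3576.
        Two-sided p = 2*Phi(z) = 0.720634.
Step 6: alpha = 0.05. fail to reject H0.

W+ = 25.5, W- = 19.5, W = min = 19.5, p = 0.720634, fail to reject H0.


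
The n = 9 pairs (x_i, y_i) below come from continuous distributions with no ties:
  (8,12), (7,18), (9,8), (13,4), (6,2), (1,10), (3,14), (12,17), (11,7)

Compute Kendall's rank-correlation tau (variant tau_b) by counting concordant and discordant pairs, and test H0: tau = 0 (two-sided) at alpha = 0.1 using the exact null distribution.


Step 1: Enumerate the 36 unordered pairs (i,j) with i<j and classify each by sign(x_j-x_i) * sign(y_j-y_i).
  (1,2):dx=-1,dy=+6->D; (1,3):dx=+1,dy=-4->D; (1,4):dx=+5,dy=-8->D; (1,5):dx=-2,dy=-10->C
  (1,6):dx=-7,dy=-2->C; (1,7):dx=-5,dy=+2->D; (1,8):dx=+4,dy=+5->C; (1,9):dx=+3,dy=-5->D
  (2,3):dx=+2,dy=-10->D; (2,4):dx=+6,dy=-14->D; (2,5):dx=-1,dy=-16->C; (2,6):dx=-6,dy=-8->C
  (2,7):dx=-4,dy=-4->C; (2,8):dx=+5,dy=-1->D; (2,9):dx=+4,dy=-11->D; (3,4):dx=+4,dy=-4->D
  (3,5):dx=-3,dy=-6->C; (3,6):dx=-8,dy=+2->D; (3,7):dx=-6,dy=+6->D; (3,8):dx=+3,dy=+9->C
  (3,9):dx=+2,dy=-1->D; (4,5):dx=-7,dy=-2->C; (4,6):dx=-12,dy=+6->D; (4,7):dx=-10,dy=+10->D
  (4,8):dx=-1,dy=+13->D; (4,9):dx=-2,dy=+3->D; (5,6):dx=-5,dy=+8->D; (5,7):dx=-3,dy=+12->D
  (5,8):dx=+6,dy=+15->C; (5,9):dx=+5,dy=+5->C; (6,7):dx=+2,dy=+4->C; (6,8):dx=+11,dy=+7->C
  (6,9):dx=+10,dy=-3->D; (7,8):dx=+9,dy=+3->C; (7,9):dx=+8,dy=-7->D; (8,9):dx=-1,dy=-10->C
Step 2: C = 15, D = 21, total pairs = 36.
Step 3: tau = (C - D)/(n(n-1)/2) = (15 - 21)/36 = -0.166667.
Step 4: Exact two-sided p-value (enumerate n! = 362880 permutations of y under H0): p = 0.612202.
Step 5: alpha = 0.1. fail to reject H0.

tau_b = -0.1667 (C=15, D=21), p = 0.612202, fail to reject H0.


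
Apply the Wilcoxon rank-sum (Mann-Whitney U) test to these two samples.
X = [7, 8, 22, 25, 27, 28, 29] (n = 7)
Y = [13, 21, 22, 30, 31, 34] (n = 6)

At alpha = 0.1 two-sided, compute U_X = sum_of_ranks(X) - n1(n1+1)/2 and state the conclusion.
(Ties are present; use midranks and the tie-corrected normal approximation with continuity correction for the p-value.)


Step 1: Combine and sort all 13 observations; assign midranks.
sorted (value, group): (7,X), (8,X), (13,Y), (21,Y), (22,X), (22,Y), (25,X), (27,X), (28,X), (29,X), (30,Y), (31,Y), (34,Y)
ranks: 7->1, 8->2, 13->3, 21->4, 22->5.5, 22->5.5, 25->7, 27->8, 28->9, 29->10, 30->11, 31->12, 34->13
Step 2: Rank sum for X: R1 = 1 + 2 + 5.5 + 7 + 8 + 9 + 10 = 42.5.
Step 3: U_X = R1 - n1(n1+1)/2 = 42.5 - 7*8/2 = 42.5 - 28 = 14.5.
       U_Y = n1*n2 - U_X = 42 - 14.5 = 27.5.
Step 4: Ties are present, so use the tie-corrected normal approximation (with continuity correction) for the p-value.
Step 5: p-value = 0.390714; compare to alpha = 0.1. fail to reject H0.

U_X = 14.5, p = 0.390714, fail to reject H0 at alpha = 0.1.


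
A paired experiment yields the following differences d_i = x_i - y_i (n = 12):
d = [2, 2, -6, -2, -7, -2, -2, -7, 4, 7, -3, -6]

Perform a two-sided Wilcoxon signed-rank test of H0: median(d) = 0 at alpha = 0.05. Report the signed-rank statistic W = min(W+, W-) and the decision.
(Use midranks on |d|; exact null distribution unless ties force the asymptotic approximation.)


Step 1: Drop any zero differences (none here) and take |d_i|.
|d| = [2, 2, 6, 2, 7, 2, 2, 7, 4, 7, 3, 6]
Step 2: Midrank |d_i| (ties get averaged ranks).
ranks: |2|->3, |2|->3, |6|->8.5, |2|->3, |7|->11, |2|->3, |2|->3, |7|->11, |4|->7, |7|->11, |3|->6, |6|->8.5
Step 3: Attach original signs; sum ranks with positive sign and with negative sign.
W+ = 3 + 3 + 7 + 11 = 24
W- = 8.5 + 3 + 11 + 3 + 3 + 11 + 6 + 8.5 = 54
(Check: W+ + W- = 78 should equal n(n+1)/2 = 78.)
Step 4: Test statistic W = min(W+, W-) = 24.
Step 5: Ties in |d|, so use the tie-corrected normal approximation.
        E[W] = n(n+1)/4 = 12*13/4 = 39.
        Tie groups: |d|=2 (t=5), |d|=6 (t=2), |d|=7 (t=3); sum(t^3 - t) = 150.
        Var[W] = n(n+1)(2n+1)/24 - sum(t^3-t)/48 = 3900/24 - 150/48 = 159.375.
        z = (W - E[W]) / sqrt(Var[W]) = (24 - 39) / 12.6244 = -1.1882.
        Two-sided p = 2*Phi(z) = 0.234764.
Step 6: alpha = 0.05. fail to reject H0.

W+ = 24, W- = 54, W = min = 24, p = 0.234764, fail to reject H0.


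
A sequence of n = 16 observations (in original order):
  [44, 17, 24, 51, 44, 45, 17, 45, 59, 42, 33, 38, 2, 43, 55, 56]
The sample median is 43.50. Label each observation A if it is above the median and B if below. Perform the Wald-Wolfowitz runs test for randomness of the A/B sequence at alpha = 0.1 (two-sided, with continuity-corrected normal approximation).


Step 1: Compute median = 43.50; label A = above, B = below.
Labels in order: ABBAAABAABBBBBAA  (n_A = 8, n_B = 8)
Step 2: Count runs R = 7.
Step 3: Under H0 (random ordering), E[R] = 2*n_A*n_B/(n_A+n_B) + 1 = 2*8*8/16 + 1 = 9.0000.
        Var[R] = 2*n_A*n_B*(2*n_A*n_B - n_A - n_B) / ((n_A+n_B)^2 * (n_A+n_B-1)) = 14336/3840 = 3.7333.
        SD[R] = 1.9322.
Step 4: Continuity-corrected z = (R + 0.5 - E[R]) / SD[R] = (7 + 0.5 - 9.0000) / 1.9322 = -0.7763.
Step 5: Two-sided p-value via normal approximation = 2*(1 - Phi(|z|)) = 0.437558.
Step 6: alpha = 0.1. fail to reject H0.

R = 7, z = -0.7763, p = 0.437558, fail to reject H0.


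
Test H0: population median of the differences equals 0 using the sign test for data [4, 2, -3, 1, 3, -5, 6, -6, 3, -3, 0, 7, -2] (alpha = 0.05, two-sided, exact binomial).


Step 1: Discard zero differences. Original n = 13; n_eff = number of nonzero differences = 12.
Nonzero differences (with sign): +4, +2, -3, +1, +3, -5, +6, -6, +3, -3, +7, -2
Step 2: Count signs: positive = 7, negative = 5.
Step 3: Under H0: P(positive) = 0.5, so the number of positives S ~ Bin(12, 0.5).
Step 4: Two-sided exact p-value = sum of Bin(12,0.5) probabilities at or below the observed probability = 0.774414.
Step 5: alpha = 0.05. fail to reject H0.

n_eff = 12, pos = 7, neg = 5, p = 0.774414, fail to reject H0.


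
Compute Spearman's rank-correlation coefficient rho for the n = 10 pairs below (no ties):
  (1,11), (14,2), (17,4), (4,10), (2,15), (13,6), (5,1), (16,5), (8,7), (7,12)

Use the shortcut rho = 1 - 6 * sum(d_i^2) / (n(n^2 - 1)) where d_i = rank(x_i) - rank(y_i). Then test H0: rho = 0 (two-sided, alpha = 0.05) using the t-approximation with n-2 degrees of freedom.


Step 1: Rank x and y separately (midranks; no ties here).
rank(x): 1->1, 14->8, 17->10, 4->3, 2->2, 13->7, 5->4, 16->9, 8->6, 7->5
rank(y): 11->8, 2->2, 4->3, 10->7, 15->10, 6->5, 1->1, 5->4, 7->6, 12->9
Step 2: d_i = R_x(i) - R_y(i); compute d_i^2.
  (1-8)^2=49, (8-2)^2=36, (10-3)^2=49, (3-7)^2=16, (2-10)^2=64, (7-5)^2=4, (4-1)^2=9, (9-4)^2=25, (6-6)^2=0, (5-9)^2=16
sum(d^2) = 268.
Step 3: rho = 1 - 6*268 / (10*(10^2 - 1)) = 1 - 1608/990 = -0.624242.
Step 4: Under H0, t = rho * sqrt((n-2)/(1-rho^2)) = -2.2601 ~ t(8).
Step 5: Two-sided p-value from the t-distribution with 8 df = 0.053718.
Step 6: alpha = 0.05. fail to reject H0.

rho = -0.6242, p = 0.053718, fail to reject H0 at alpha = 0.05.


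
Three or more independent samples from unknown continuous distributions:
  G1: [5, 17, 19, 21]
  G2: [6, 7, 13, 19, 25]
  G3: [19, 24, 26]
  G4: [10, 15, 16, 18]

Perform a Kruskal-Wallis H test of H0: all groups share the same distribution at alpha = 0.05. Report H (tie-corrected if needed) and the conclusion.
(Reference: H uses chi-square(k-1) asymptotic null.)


Step 1: Combine all N = 16 observations and assign midranks.
sorted (value, group, rank): (5,G1,1), (6,G2,2), (7,G2,3), (10,G4,4), (13,G2,5), (15,G4,6), (16,G4,7), (17,G1,8), (18,G4,9), (19,G1,11), (19,G2,11), (19,G3,11), (21,G1,13), (24,G3,14), (25,G2,15), (26,G3,16)
Step 2: Sum ranks within each group.
R_1 = 33 (n_1 = 4)
R_2 = 36 (n_2 = 5)
R_3 = 41 (n_3 = 3)
R_4 = 26 (n_4 = 4)
Step 3: H = 12/(N(N+1)) * sum(R_i^2/n_i) - 3(N+1)
     = 12/(16*17) * (33^2/4 + 36^2/5 + 41^2/3 + 26^2/4) - 3*17
     = 0.044118 * 1260.78 - 51
     = 4.622794.
Step 4: Ties present; correction factor C = 1 - 24/(16^3 - 16) = 0.994118. Corrected H = 4.622794 / 0.994118 = 4.650148.
Step 5: Under H0, H ~ chi^2(3); p-value = 0.199282.
Step 6: alpha = 0.05. fail to reject H0.

H = 4.6501, df = 3, p = 0.199282, fail to reject H0.


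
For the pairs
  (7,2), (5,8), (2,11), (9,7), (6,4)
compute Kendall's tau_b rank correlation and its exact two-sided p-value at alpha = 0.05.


Step 1: Enumerate the 10 unordered pairs (i,j) with i<j and classify each by sign(x_j-x_i) * sign(y_j-y_i).
  (1,2):dx=-2,dy=+6->D; (1,3):dx=-5,dy=+9->D; (1,4):dx=+2,dy=+5->C; (1,5):dx=-1,dy=+2->D
  (2,3):dx=-3,dy=+3->D; (2,4):dx=+4,dy=-1->D; (2,5):dx=+1,dy=-4->D; (3,4):dx=+7,dy=-4->D
  (3,5):dx=+4,dy=-7->D; (4,5):dx=-3,dy=-3->C
Step 2: C = 2, D = 8, total pairs = 10.
Step 3: tau = (C - D)/(n(n-1)/2) = (2 - 8)/10 = -0.600000.
Step 4: Exact two-sided p-value (enumerate n! = 120 permutations of y under H0): p = 0.233333.
Step 5: alpha = 0.05. fail to reject H0.

tau_b = -0.6000 (C=2, D=8), p = 0.233333, fail to reject H0.


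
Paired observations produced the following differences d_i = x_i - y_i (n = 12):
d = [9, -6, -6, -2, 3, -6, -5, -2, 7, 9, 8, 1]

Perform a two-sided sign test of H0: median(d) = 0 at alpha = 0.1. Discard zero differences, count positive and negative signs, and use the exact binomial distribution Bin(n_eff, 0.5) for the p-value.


Step 1: Discard zero differences. Original n = 12; n_eff = number of nonzero differences = 12.
Nonzero differences (with sign): +9, -6, -6, -2, +3, -6, -5, -2, +7, +9, +8, +1
Step 2: Count signs: positive = 6, negative = 6.
Step 3: Under H0: P(positive) = 0.5, so the number of positives S ~ Bin(12, 0.5).
Step 4: Two-sided exact p-value = sum of Bin(12,0.5) probabilities at or below the observed probability = 1.000000.
Step 5: alpha = 0.1. fail to reject H0.

n_eff = 12, pos = 6, neg = 6, p = 1.000000, fail to reject H0.


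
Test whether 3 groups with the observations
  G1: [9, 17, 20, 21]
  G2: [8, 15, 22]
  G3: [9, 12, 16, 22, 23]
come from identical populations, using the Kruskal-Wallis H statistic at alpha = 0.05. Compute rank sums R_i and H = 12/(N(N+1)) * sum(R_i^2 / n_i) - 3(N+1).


Step 1: Combine all N = 12 observations and assign midranks.
sorted (value, group, rank): (8,G2,1), (9,G1,2.5), (9,G3,2.5), (12,G3,4), (15,G2,5), (16,G3,6), (17,G1,7), (20,G1,8), (21,G1,9), (22,G2,10.5), (22,G3,10.5), (23,G3,12)
Step 2: Sum ranks within each group.
R_1 = 26.5 (n_1 = 4)
R_2 = 16.5 (n_2 = 3)
R_3 = 35 (n_3 = 5)
Step 3: H = 12/(N(N+1)) * sum(R_i^2/n_i) - 3(N+1)
     = 12/(12*13) * (26.5^2/4 + 16.5^2/3 + 35^2/5) - 3*13
     = 0.076923 * 511.312 - 39
     = 0.331731.
Step 4: Ties present; correction factor C = 1 - 12/(12^3 - 12) = 0.993007. Corrected H = 0.331731 / 0.993007 = 0.334067.
Step 5: Under H0, H ~ chi^2(2); p-value = 0.846171.
Step 6: alpha = 0.05. fail to reject H0.

H = 0.3341, df = 2, p = 0.846171, fail to reject H0.


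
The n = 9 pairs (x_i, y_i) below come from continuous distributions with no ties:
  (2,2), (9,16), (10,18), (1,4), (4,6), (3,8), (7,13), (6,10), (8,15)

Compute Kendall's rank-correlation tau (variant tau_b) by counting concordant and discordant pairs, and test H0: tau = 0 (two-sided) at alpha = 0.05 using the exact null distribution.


Step 1: Enumerate the 36 unordered pairs (i,j) with i<j and classify each by sign(x_j-x_i) * sign(y_j-y_i).
  (1,2):dx=+7,dy=+14->C; (1,3):dx=+8,dy=+16->C; (1,4):dx=-1,dy=+2->D; (1,5):dx=+2,dy=+4->C
  (1,6):dx=+1,dy=+6->C; (1,7):dx=+5,dy=+11->C; (1,8):dx=+4,dy=+8->C; (1,9):dx=+6,dy=+13->C
  (2,3):dx=+1,dy=+2->C; (2,4):dx=-8,dy=-12->C; (2,5):dx=-5,dy=-10->C; (2,6):dx=-6,dy=-8->C
  (2,7):dx=-2,dy=-3->C; (2,8):dx=-3,dy=-6->C; (2,9):dx=-1,dy=-1->C; (3,4):dx=-9,dy=-14->C
  (3,5):dx=-6,dy=-12->C; (3,6):dx=-7,dy=-10->C; (3,7):dx=-3,dy=-5->C; (3,8):dx=-4,dy=-8->C
  (3,9):dx=-2,dy=-3->C; (4,5):dx=+3,dy=+2->C; (4,6):dx=+2,dy=+4->C; (4,7):dx=+6,dy=+9->C
  (4,8):dx=+5,dy=+6->C; (4,9):dx=+7,dy=+11->C; (5,6):dx=-1,dy=+2->D; (5,7):dx=+3,dy=+7->C
  (5,8):dx=+2,dy=+4->C; (5,9):dx=+4,dy=+9->C; (6,7):dx=+4,dy=+5->C; (6,8):dx=+3,dy=+2->C
  (6,9):dx=+5,dy=+7->C; (7,8):dx=-1,dy=-3->C; (7,9):dx=+1,dy=+2->C; (8,9):dx=+2,dy=+5->C
Step 2: C = 34, D = 2, total pairs = 36.
Step 3: tau = (C - D)/(n(n-1)/2) = (34 - 2)/36 = 0.888889.
Step 4: Exact two-sided p-value (enumerate n! = 362880 permutations of y under H0): p = 0.000243.
Step 5: alpha = 0.05. reject H0.

tau_b = 0.8889 (C=34, D=2), p = 0.000243, reject H0.


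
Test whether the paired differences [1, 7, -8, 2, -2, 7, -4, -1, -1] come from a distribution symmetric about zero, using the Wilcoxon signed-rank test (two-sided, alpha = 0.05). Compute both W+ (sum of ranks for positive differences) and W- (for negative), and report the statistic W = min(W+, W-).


Step 1: Drop any zero differences (none here) and take |d_i|.
|d| = [1, 7, 8, 2, 2, 7, 4, 1, 1]
Step 2: Midrank |d_i| (ties get averaged ranks).
ranks: |1|->2, |7|->7.5, |8|->9, |2|->4.5, |2|->4.5, |7|->7.5, |4|->6, |1|->2, |1|->2
Step 3: Attach original signs; sum ranks with positive sign and with negative sign.
W+ = 2 + 7.5 + 4.5 + 7.5 = 21.5
W- = 9 + 4.5 + 6 + 2 + 2 = 23.5
(Check: W+ + W- = 45 should equal n(n+1)/2 = 45.)
Step 4: Test statistic W = min(W+, W-) = 21.5.
Step 5: Ties in |d|, so use the tie-corrected normal approximation.
        E[W] = n(n+1)/4 = 9*10/4 = 22.5.
        Tie groups: |d|=1 (t=3), |d|=2 (t=2), |d|=7 (t=2); sum(t^3 - t) = 36.
        Var[W] = n(n+1)(2n+1)/24 - sum(t^3-t)/48 = 1710/24 - 36/48 = 70.5.
        z = (W - E[W]) / sqrt(Var[W]) = (21.5 - 22.5) / 8.3964 = -0.1191.
        Two-sided p = 2*Phi(z) = 0.905198.
Step 6: alpha = 0.05. fail to reject H0.

W+ = 21.5, W- = 23.5, W = min = 21.5, p = 0.905198, fail to reject H0.


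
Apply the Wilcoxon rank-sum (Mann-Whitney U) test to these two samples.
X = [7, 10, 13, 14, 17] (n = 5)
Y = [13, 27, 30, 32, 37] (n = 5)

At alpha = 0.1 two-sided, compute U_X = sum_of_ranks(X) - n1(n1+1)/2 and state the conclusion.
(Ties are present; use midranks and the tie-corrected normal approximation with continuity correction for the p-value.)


Step 1: Combine and sort all 10 observations; assign midranks.
sorted (value, group): (7,X), (10,X), (13,X), (13,Y), (14,X), (17,X), (27,Y), (30,Y), (32,Y), (37,Y)
ranks: 7->1, 10->2, 13->3.5, 13->3.5, 14->5, 17->6, 27->7, 30->8, 32->9, 37->10
Step 2: Rank sum for X: R1 = 1 + 2 + 3.5 + 5 + 6 = 17.5.
Step 3: U_X = R1 - n1(n1+1)/2 = 17.5 - 5*6/2 = 17.5 - 15 = 2.5.
       U_Y = n1*n2 - U_X = 25 - 2.5 = 22.5.
Step 4: Ties are present, so use the tie-corrected normal approximation (with continuity correction) for the p-value.
Step 5: p-value = 0.046533; compare to alpha = 0.1. reject H0.

U_X = 2.5, p = 0.046533, reject H0 at alpha = 0.1.


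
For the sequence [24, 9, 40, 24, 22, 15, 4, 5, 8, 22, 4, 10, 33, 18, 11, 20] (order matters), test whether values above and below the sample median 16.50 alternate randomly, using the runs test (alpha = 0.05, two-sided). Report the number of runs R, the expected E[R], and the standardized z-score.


Step 1: Compute median = 16.50; label A = above, B = below.
Labels in order: ABAAABBBBABBAABA  (n_A = 8, n_B = 8)
Step 2: Count runs R = 9.
Step 3: Under H0 (random ordering), E[R] = 2*n_A*n_B/(n_A+n_B) + 1 = 2*8*8/16 + 1 = 9.0000.
        Var[R] = 2*n_A*n_B*(2*n_A*n_B - n_A - n_B) / ((n_A+n_B)^2 * (n_A+n_B-1)) = 14336/3840 = 3.7333.
        SD[R] = 1.9322.
Step 4: R = E[R], so z = 0 with no continuity correction.
Step 5: Two-sided p-value via normal approximation = 2*(1 - Phi(|z|)) = 1.000000.
Step 6: alpha = 0.05. fail to reject H0.

R = 9, z = 0.0000, p = 1.000000, fail to reject H0.


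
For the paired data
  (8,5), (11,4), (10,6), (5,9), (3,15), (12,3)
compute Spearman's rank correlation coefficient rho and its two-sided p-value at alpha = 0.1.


Step 1: Rank x and y separately (midranks; no ties here).
rank(x): 8->3, 11->5, 10->4, 5->2, 3->1, 12->6
rank(y): 5->3, 4->2, 6->4, 9->5, 15->6, 3->1
Step 2: d_i = R_x(i) - R_y(i); compute d_i^2.
  (3-3)^2=0, (5-2)^2=9, (4-4)^2=0, (2-5)^2=9, (1-6)^2=25, (6-1)^2=25
sum(d^2) = 68.
Step 3: rho = 1 - 6*68 / (6*(6^2 - 1)) = 1 - 408/210 = -0.942857.
Step 4: Under H0, t = rho * sqrt((n-2)/(1-rho^2)) = -5.6595 ~ t(4).
Step 5: Two-sided p-value from the t-distribution with 4 df = 0.004805.
Step 6: alpha = 0.1. reject H0.

rho = -0.9429, p = 0.004805, reject H0 at alpha = 0.1.


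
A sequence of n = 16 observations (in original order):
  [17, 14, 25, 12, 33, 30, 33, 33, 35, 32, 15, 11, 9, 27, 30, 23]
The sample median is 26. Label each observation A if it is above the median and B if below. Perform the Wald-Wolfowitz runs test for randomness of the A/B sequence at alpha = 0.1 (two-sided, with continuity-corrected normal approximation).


Step 1: Compute median = 26; label A = above, B = below.
Labels in order: BBBBAAAAAABBBAAB  (n_A = 8, n_B = 8)
Step 2: Count runs R = 5.
Step 3: Under H0 (random ordering), E[R] = 2*n_A*n_B/(n_A+n_B) + 1 = 2*8*8/16 + 1 = 9.0000.
        Var[R] = 2*n_A*n_B*(2*n_A*n_B - n_A - n_B) / ((n_A+n_B)^2 * (n_A+n_B-1)) = 14336/3840 = 3.7333.
        SD[R] = 1.9322.
Step 4: Continuity-corrected z = (R + 0.5 - E[R]) / SD[R] = (5 + 0.5 - 9.0000) / 1.9322 = -1.8114.
Step 5: Two-sided p-value via normal approximation = 2*(1 - Phi(|z|)) = 0.070076.
Step 6: alpha = 0.1. reject H0.

R = 5, z = -1.8114, p = 0.070076, reject H0.


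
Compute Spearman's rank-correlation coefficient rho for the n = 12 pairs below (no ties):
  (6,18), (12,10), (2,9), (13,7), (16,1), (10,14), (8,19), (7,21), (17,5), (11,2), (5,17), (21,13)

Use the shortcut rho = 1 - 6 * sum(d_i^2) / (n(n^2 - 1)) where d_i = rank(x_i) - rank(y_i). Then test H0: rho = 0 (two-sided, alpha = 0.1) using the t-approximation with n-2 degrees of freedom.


Step 1: Rank x and y separately (midranks; no ties here).
rank(x): 6->3, 12->8, 2->1, 13->9, 16->10, 10->6, 8->5, 7->4, 17->11, 11->7, 5->2, 21->12
rank(y): 18->10, 10->6, 9->5, 7->4, 1->1, 14->8, 19->11, 21->12, 5->3, 2->2, 17->9, 13->7
Step 2: d_i = R_x(i) - R_y(i); compute d_i^2.
  (3-10)^2=49, (8-6)^2=4, (1-5)^2=16, (9-4)^2=25, (10-1)^2=81, (6-8)^2=4, (5-11)^2=36, (4-12)^2=64, (11-3)^2=64, (7-2)^2=25, (2-9)^2=49, (12-7)^2=25
sum(d^2) = 442.
Step 3: rho = 1 - 6*442 / (12*(12^2 - 1)) = 1 - 2652/1716 = -0.545455.
Step 4: Under H0, t = rho * sqrt((n-2)/(1-rho^2)) = -2.0580 ~ t(10).
Step 5: Two-sided p-value from the t-distribution with 10 df = 0.066612.
Step 6: alpha = 0.1. reject H0.

rho = -0.5455, p = 0.066612, reject H0 at alpha = 0.1.


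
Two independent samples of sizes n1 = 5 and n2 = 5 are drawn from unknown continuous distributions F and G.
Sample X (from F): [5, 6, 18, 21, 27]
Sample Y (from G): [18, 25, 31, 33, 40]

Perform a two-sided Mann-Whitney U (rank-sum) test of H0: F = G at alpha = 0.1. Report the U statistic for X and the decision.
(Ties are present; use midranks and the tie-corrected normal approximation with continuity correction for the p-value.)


Step 1: Combine and sort all 10 observations; assign midranks.
sorted (value, group): (5,X), (6,X), (18,X), (18,Y), (21,X), (25,Y), (27,X), (31,Y), (33,Y), (40,Y)
ranks: 5->1, 6->2, 18->3.5, 18->3.5, 21->5, 25->6, 27->7, 31->8, 33->9, 40->10
Step 2: Rank sum for X: R1 = 1 + 2 + 3.5 + 5 + 7 = 18.5.
Step 3: U_X = R1 - n1(n1+1)/2 = 18.5 - 5*6/2 = 18.5 - 15 = 3.5.
       U_Y = n1*n2 - U_X = 25 - 3.5 = 21.5.
Step 4: Ties are present, so use the tie-corrected normal approximation (with continuity correction) for the p-value.
Step 5: p-value = 0.074913; compare to alpha = 0.1. reject H0.

U_X = 3.5, p = 0.074913, reject H0 at alpha = 0.1.


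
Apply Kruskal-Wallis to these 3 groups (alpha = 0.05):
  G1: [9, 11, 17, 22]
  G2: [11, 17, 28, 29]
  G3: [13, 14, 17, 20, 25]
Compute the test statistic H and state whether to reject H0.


Step 1: Combine all N = 13 observations and assign midranks.
sorted (value, group, rank): (9,G1,1), (11,G1,2.5), (11,G2,2.5), (13,G3,4), (14,G3,5), (17,G1,7), (17,G2,7), (17,G3,7), (20,G3,9), (22,G1,10), (25,G3,11), (28,G2,12), (29,G2,13)
Step 2: Sum ranks within each group.
R_1 = 20.5 (n_1 = 4)
R_2 = 34.5 (n_2 = 4)
R_3 = 36 (n_3 = 5)
Step 3: H = 12/(N(N+1)) * sum(R_i^2/n_i) - 3(N+1)
     = 12/(13*14) * (20.5^2/4 + 34.5^2/4 + 36^2/5) - 3*14
     = 0.065934 * 661.825 - 42
     = 1.636813.
Step 4: Ties present; correction factor C = 1 - 30/(13^3 - 13) = 0.986264. Corrected H = 1.636813 / 0.986264 = 1.659610.
Step 5: Under H0, H ~ chi^2(2); p-value = 0.436134.
Step 6: alpha = 0.05. fail to reject H0.

H = 1.6596, df = 2, p = 0.436134, fail to reject H0.


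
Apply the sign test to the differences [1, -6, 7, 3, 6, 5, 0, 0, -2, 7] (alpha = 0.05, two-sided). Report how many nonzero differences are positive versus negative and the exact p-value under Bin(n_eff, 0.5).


Step 1: Discard zero differences. Original n = 10; n_eff = number of nonzero differences = 8.
Nonzero differences (with sign): +1, -6, +7, +3, +6, +5, -2, +7
Step 2: Count signs: positive = 6, negative = 2.
Step 3: Under H0: P(positive) = 0.5, so the number of positives S ~ Bin(8, 0.5).
Step 4: Two-sided exact p-value = sum of Bin(8,0.5) probabilities at or below the observed probability = 0.289062.
Step 5: alpha = 0.05. fail to reject H0.

n_eff = 8, pos = 6, neg = 2, p = 0.289062, fail to reject H0.


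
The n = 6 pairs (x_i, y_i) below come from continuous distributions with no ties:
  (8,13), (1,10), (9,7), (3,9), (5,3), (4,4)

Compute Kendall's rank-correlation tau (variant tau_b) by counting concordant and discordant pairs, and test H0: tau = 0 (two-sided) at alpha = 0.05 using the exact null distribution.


Step 1: Enumerate the 15 unordered pairs (i,j) with i<j and classify each by sign(x_j-x_i) * sign(y_j-y_i).
  (1,2):dx=-7,dy=-3->C; (1,3):dx=+1,dy=-6->D; (1,4):dx=-5,dy=-4->C; (1,5):dx=-3,dy=-10->C
  (1,6):dx=-4,dy=-9->C; (2,3):dx=+8,dy=-3->D; (2,4):dx=+2,dy=-1->D; (2,5):dx=+4,dy=-7->D
  (2,6):dx=+3,dy=-6->D; (3,4):dx=-6,dy=+2->D; (3,5):dx=-4,dy=-4->C; (3,6):dx=-5,dy=-3->C
  (4,5):dx=+2,dy=-6->D; (4,6):dx=+1,dy=-5->D; (5,6):dx=-1,dy=+1->D
Step 2: C = 6, D = 9, total pairs = 15.
Step 3: tau = (C - D)/(n(n-1)/2) = (6 - 9)/15 = -0.200000.
Step 4: Exact two-sided p-value (enumerate n! = 720 permutations of y under H0): p = 0.719444.
Step 5: alpha = 0.05. fail to reject H0.

tau_b = -0.2000 (C=6, D=9), p = 0.719444, fail to reject H0.


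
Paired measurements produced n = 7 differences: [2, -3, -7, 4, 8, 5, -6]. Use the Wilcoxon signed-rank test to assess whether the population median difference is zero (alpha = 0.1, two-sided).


Step 1: Drop any zero differences (none here) and take |d_i|.
|d| = [2, 3, 7, 4, 8, 5, 6]
Step 2: Midrank |d_i| (ties get averaged ranks).
ranks: |2|->1, |3|->2, |7|->6, |4|->3, |8|->7, |5|->4, |6|->5
Step 3: Attach original signs; sum ranks with positive sign and with negative sign.
W+ = 1 + 3 + 7 + 4 = 15
W- = 2 + 6 + 5 = 13
(Check: W+ + W- = 28 should equal n(n+1)/2 = 28.)
Step 4: Test statistic W = min(W+, W-) = 13.
Step 5: No ties, so the exact null distribution over the 2^7 = 128 sign assignments gives the two-sided p-value = 0.937500.
Step 6: alpha = 0.1. fail to reject H0.

W+ = 15, W- = 13, W = min = 13, p = 0.937500, fail to reject H0.


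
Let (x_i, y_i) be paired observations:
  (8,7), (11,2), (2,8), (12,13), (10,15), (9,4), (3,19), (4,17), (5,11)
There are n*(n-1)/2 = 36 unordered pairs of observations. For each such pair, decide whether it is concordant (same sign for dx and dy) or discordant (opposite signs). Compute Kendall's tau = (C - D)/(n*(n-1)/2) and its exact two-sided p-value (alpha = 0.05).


Step 1: Enumerate the 36 unordered pairs (i,j) with i<j and classify each by sign(x_j-x_i) * sign(y_j-y_i).
  (1,2):dx=+3,dy=-5->D; (1,3):dx=-6,dy=+1->D; (1,4):dx=+4,dy=+6->C; (1,5):dx=+2,dy=+8->C
  (1,6):dx=+1,dy=-3->D; (1,7):dx=-5,dy=+12->D; (1,8):dx=-4,dy=+10->D; (1,9):dx=-3,dy=+4->D
  (2,3):dx=-9,dy=+6->D; (2,4):dx=+1,dy=+11->C; (2,5):dx=-1,dy=+13->D; (2,6):dx=-2,dy=+2->D
  (2,7):dx=-8,dy=+17->D; (2,8):dx=-7,dy=+15->D; (2,9):dx=-6,dy=+9->D; (3,4):dx=+10,dy=+5->C
  (3,5):dx=+8,dy=+7->C; (3,6):dx=+7,dy=-4->D; (3,7):dx=+1,dy=+11->C; (3,8):dx=+2,dy=+9->C
  (3,9):dx=+3,dy=+3->C; (4,5):dx=-2,dy=+2->D; (4,6):dx=-3,dy=-9->C; (4,7):dx=-9,dy=+6->D
  (4,8):dx=-8,dy=+4->D; (4,9):dx=-7,dy=-2->C; (5,6):dx=-1,dy=-11->C; (5,7):dx=-7,dy=+4->D
  (5,8):dx=-6,dy=+2->D; (5,9):dx=-5,dy=-4->C; (6,7):dx=-6,dy=+15->D; (6,8):dx=-5,dy=+13->D
  (6,9):dx=-4,dy=+7->D; (7,8):dx=+1,dy=-2->D; (7,9):dx=+2,dy=-8->D; (8,9):dx=+1,dy=-6->D
Step 2: C = 12, D = 24, total pairs = 36.
Step 3: tau = (C - D)/(n(n-1)/2) = (12 - 24)/36 = -0.333333.
Step 4: Exact two-sided p-value (enumerate n! = 362880 permutations of y under H0): p = 0.259518.
Step 5: alpha = 0.05. fail to reject H0.

tau_b = -0.3333 (C=12, D=24), p = 0.259518, fail to reject H0.


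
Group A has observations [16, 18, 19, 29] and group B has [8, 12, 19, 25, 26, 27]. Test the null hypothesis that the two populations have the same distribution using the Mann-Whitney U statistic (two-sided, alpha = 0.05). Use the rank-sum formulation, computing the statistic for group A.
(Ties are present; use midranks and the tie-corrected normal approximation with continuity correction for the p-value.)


Step 1: Combine and sort all 10 observations; assign midranks.
sorted (value, group): (8,Y), (12,Y), (16,X), (18,X), (19,X), (19,Y), (25,Y), (26,Y), (27,Y), (29,X)
ranks: 8->1, 12->2, 16->3, 18->4, 19->5.5, 19->5.5, 25->7, 26->8, 27->9, 29->10
Step 2: Rank sum for X: R1 = 3 + 4 + 5.5 + 10 = 22.5.
Step 3: U_X = R1 - n1(n1+1)/2 = 22.5 - 4*5/2 = 22.5 - 10 = 12.5.
       U_Y = n1*n2 - U_X = 24 - 12.5 = 11.5.
Step 4: Ties are present, so use the tie-corrected normal approximation (with continuity correction) for the p-value.
Step 5: p-value = 1.000000; compare to alpha = 0.05. fail to reject H0.

U_X = 12.5, p = 1.000000, fail to reject H0 at alpha = 0.05.
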